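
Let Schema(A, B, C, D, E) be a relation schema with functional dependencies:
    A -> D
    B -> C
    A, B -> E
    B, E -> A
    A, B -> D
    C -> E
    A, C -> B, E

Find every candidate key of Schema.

{A, C}, {B}

{B}⁺ = {A, B, C, D, E} — all of the relation — so {B} is a candidate key.
{A, C}⁺ = {A, B, C, D, E} — all of the relation — so {A, C} is a candidate key.
No proper subset of any of these is a key, and no other minimal superkey exists.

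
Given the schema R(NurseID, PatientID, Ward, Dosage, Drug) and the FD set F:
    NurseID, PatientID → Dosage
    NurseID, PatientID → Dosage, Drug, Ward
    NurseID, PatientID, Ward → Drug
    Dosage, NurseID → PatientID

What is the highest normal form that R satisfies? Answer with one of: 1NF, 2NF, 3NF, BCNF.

BCNF

Candidate keys: {Dosage, NurseID}, {NurseID, PatientID}. Prime attributes: {Dosage, NurseID, PatientID}.
Each dependency's left side is a superkey — BCNF holds.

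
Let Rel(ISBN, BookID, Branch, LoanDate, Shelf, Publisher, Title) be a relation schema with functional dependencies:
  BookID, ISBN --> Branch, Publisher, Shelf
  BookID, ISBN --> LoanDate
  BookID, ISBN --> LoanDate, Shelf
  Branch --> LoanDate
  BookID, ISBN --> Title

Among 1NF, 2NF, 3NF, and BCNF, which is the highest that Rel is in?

2NF

Candidate key: {BookID, ISBN}. Prime attributes: {BookID, ISBN}.
Branch --> LoanDate breaks BCNF: {Branch}⁺ = {Branch, LoanDate}, so {Branch} is not a superkey.
Branch --> LoanDate has non-prime {LoanDate} on the right and a non-superkey on the left, so 3NF fails.
No non-prime attribute depends on a proper subset of any candidate key, so 2NF holds.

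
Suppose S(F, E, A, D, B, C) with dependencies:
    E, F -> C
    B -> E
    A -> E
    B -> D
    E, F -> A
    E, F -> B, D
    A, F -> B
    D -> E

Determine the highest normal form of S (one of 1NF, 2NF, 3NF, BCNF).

3NF

Candidate keys: {A, F}, {B, F}, {D, F}, {E, F}. Prime attributes: {A, B, D, E, F}.
B -> E: {B}⁺ = {B, D, E}, which is not all of the attributes, so the left side is not a superkey — BCNF is violated.
But every attribute on its right side ({E}) is prime, and the same holds for every other non-superkey FD, so 3NF still holds.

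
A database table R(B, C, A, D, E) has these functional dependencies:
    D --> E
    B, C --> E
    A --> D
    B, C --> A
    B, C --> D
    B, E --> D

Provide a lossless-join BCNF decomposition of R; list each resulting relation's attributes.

Candidate key of the original relation: {B, C}.
Within {A, B, C, D, E}: {D}⁺ ∩ {A, B, C, D, E} = {D, E}, not the whole set, so D --> E violates BCNF; decompose into {D, E} and {A, B, C, D}.
{D, E}: every determinant is a superkey — BCNF.
Within {A, B, C, D}: {A}⁺ ∩ {A, B, C, D} = {A, D}, not the whole set, so A --> D violates BCNF; decompose into {A, D} and {A, B, C}.
{A, D}: every determinant is a superkey — BCNF.
{A, B, C}: every determinant is a superkey — BCNF.

{A, B, C}; {A, D}; {D, E}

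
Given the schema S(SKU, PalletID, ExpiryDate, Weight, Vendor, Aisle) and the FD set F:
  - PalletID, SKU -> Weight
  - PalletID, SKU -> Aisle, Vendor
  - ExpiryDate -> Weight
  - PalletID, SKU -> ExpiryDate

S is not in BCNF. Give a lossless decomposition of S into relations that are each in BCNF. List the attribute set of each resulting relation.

Candidate key of the original relation: {PalletID, SKU}.
In {Aisle, ExpiryDate, PalletID, SKU, Vendor, Weight}, {ExpiryDate} is not a superkey ({ExpiryDate}⁺ restricted to this set is {ExpiryDate, Weight}), so split on ExpiryDate -> Weight into {ExpiryDate, Weight} and {Aisle, ExpiryDate, PalletID, SKU, Vendor}.
{ExpiryDate, Weight} is in BCNF.
{Aisle, ExpiryDate, PalletID, SKU, Vendor} is in BCNF.

{Aisle, ExpiryDate, PalletID, SKU, Vendor}; {ExpiryDate, Weight}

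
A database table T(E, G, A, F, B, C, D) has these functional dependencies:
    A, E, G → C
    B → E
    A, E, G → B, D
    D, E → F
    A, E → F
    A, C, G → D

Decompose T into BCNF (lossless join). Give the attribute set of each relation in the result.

{A, B, C, G}; {A, B, F}; {A, C, D, G}; {B, E}

Candidate keys of the original relation: {A, B, G}, {A, E, G}.
In {A, B, C, D, E, F, G}, {B} is not a superkey ({B}⁺ restricted to this set is {B, E}), so split on B → E into {B, E} and {A, B, C, D, F, G}.
{B, E} has no BCNF violation.
In {A, B, C, D, F, G}, {A, C, G} is not a superkey ({A, C, G}⁺ restricted to this set is {A, C, D, G}), so split on A, C, G → D into {A, C, D, G} and {A, B, C, F, G}.
{A, C, D, G} has no BCNF violation.
In {A, B, C, F, G}, {A, B} is not a superkey ({A, B}⁺ restricted to this set is {A, B, F}), so split on A, B → F into {A, B, F} and {A, B, C, G}.
{A, B, F} has no BCNF violation.
{A, B, C, G} has no BCNF violation.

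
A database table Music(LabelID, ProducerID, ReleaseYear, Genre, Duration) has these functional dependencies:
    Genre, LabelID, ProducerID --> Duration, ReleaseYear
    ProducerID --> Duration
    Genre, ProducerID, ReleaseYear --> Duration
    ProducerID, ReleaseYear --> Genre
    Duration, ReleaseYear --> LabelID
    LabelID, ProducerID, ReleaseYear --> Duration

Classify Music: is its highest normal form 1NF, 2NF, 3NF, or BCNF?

1NF

Candidate keys: {Genre, LabelID, ProducerID}, {ProducerID, ReleaseYear}. Prime attributes: {Genre, LabelID, ProducerID, ReleaseYear}.
For ProducerID --> Duration we have {ProducerID}⁺ = {Duration, ProducerID}; {ProducerID} is not a superkey, so BCNF fails.
Because {Duration} is non-prime and the left side of ProducerID --> Duration is not a superkey, the relation is not in 3NF.
Since {ProducerID} ⊂ {ProducerID, ReleaseYear} and {ProducerID}⁺ ⊇ {Duration} with {Duration} non-prime, there is a partial dependency; 2NF fails.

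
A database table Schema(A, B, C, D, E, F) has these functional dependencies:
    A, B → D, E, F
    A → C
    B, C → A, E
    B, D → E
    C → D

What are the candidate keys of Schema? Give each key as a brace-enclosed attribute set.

No FD produces {B}, so it must be in every candidate key.
{A, B}⁺ = {A, B, C, D, E, F}, which is every attribute, so {A, B} is a candidate key.
{B, C}⁺ = {A, B, C, D, E, F}, which is every attribute, so {B, C} is a candidate key.
Any other superkey properly contains one of these, so there are no further candidate keys.

{A, B}, {B, C}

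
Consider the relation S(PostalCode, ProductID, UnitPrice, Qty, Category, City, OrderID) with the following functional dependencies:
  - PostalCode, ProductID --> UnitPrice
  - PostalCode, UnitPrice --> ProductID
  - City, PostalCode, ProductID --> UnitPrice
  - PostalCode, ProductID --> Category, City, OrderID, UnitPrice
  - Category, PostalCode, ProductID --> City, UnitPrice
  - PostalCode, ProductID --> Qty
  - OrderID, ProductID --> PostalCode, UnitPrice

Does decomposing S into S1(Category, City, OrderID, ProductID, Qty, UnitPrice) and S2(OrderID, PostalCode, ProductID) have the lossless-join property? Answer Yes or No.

Common attributes: {OrderID, ProductID}; their closure is {Category, City, OrderID, PostalCode, ProductID, Qty, UnitPrice}.
Since S1 ⊆ {Category, City, OrderID, PostalCode, ProductID, Qty, UnitPrice}, the intersection is a superkey of S1; the decomposition is lossless.

Yes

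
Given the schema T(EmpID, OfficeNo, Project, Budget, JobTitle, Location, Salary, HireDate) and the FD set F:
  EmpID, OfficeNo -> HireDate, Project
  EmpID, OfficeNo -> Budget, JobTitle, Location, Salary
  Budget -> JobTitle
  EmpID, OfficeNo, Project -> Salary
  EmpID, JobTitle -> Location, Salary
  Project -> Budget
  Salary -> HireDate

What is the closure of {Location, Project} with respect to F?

{Budget, JobTitle, Location, Project}

Start with {Location, Project}.
Project -> Budget applies; add {Budget} → now {Budget, Location, Project}.
Budget -> JobTitle applies; add {JobTitle} → now {Budget, JobTitle, Location, Project}.
No further FD applies.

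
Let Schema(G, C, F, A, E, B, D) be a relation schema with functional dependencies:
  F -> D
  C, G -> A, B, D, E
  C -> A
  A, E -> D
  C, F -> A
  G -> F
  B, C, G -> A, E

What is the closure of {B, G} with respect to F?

Start with {B, G}.
G -> F applies; add {F} → now {B, F, G}.
F -> D applies; add {D} → now {B, D, F, G}.
No further FD applies.

{B, D, F, G}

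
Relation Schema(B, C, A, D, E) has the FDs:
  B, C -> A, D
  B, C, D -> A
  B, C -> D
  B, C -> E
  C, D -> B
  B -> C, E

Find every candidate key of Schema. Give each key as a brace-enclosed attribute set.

{B}⁺ = {A, B, C, D, E} — all of the relation — so {B} is a candidate key.
{C, D}⁺ = {A, B, C, D, E} — all of the relation — so {C, D} is a candidate key.
Any other superkey properly contains one of these, so there are no further candidate keys.

{B}, {C, D}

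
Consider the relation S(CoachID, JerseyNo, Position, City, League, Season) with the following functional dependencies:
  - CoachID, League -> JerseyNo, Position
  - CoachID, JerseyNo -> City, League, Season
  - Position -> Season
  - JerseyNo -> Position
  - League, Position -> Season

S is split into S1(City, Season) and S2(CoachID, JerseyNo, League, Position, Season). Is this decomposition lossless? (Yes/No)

Common attributes: {Season}; their closure is {Season}.
Neither S1 nor S2 is contained in that closure, so the decomposition is lossy.

No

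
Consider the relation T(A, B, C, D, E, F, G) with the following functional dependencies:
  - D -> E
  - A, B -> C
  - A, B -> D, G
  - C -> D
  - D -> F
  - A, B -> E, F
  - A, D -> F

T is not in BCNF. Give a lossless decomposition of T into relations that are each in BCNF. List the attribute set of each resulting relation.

Candidate key of the original relation: {A, B}.
Within {A, B, C, D, E, F, G}: {D}⁺ ∩ {A, B, C, D, E, F, G} = {D, E, F}, not the whole set, so D -> E, F violates BCNF; decompose into {D, E, F} and {A, B, C, D, G}.
{D, E, F}: every determinant is a superkey — BCNF.
Within {A, B, C, D, G}: {C}⁺ ∩ {A, B, C, D, G} = {C, D}, not the whole set, so C -> D violates BCNF; decompose into {C, D} and {A, B, C, G}.
{C, D}: every determinant is a superkey — BCNF.
{A, B, C, G}: every determinant is a superkey — BCNF.

{A, B, C, G}; {C, D}; {D, E, F}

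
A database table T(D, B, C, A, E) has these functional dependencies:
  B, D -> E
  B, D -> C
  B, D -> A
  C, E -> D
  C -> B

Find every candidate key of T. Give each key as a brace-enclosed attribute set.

{B, D}⁺ = {A, B, C, D, E} — all of the relation — so {B, D} is a candidate key.
{C, D}⁺ = {A, B, C, D, E} — all of the relation — so {C, D} is a candidate key.
{C, E}⁺ = {A, B, C, D, E} — all of the relation — so {C, E} is a candidate key.
These are minimal and exhaustive — every other superkey contains one of them.

{B, D}, {C, D}, {C, E}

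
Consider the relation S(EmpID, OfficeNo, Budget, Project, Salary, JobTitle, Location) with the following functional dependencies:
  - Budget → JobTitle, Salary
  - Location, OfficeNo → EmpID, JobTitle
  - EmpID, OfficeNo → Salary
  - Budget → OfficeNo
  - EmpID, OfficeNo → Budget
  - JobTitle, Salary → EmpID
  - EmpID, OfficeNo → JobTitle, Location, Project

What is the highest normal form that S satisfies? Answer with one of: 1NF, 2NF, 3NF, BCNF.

3NF

Candidate keys: {Budget}, {EmpID, OfficeNo}, {JobTitle, OfficeNo, Salary}, {Location, OfficeNo}. Prime attributes: {Budget, EmpID, JobTitle, Location, OfficeNo, Salary}.
JobTitle, Salary → EmpID: {JobTitle, Salary}⁺ = {EmpID, JobTitle, Salary}, which is not all of the attributes, so the left side is not a superkey — BCNF is violated.
Since {EmpID} ⊆ prime attributes and every other non-superkey FD also has a prime right side, the schema is in 3NF.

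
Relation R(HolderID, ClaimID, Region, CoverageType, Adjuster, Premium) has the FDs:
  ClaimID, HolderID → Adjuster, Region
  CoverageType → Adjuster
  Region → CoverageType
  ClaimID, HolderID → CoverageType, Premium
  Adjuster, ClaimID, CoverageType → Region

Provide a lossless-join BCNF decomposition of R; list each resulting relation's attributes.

{Adjuster, CoverageType}; {ClaimID, HolderID, Premium, Region}; {CoverageType, Region}

Candidate key of the original relation: {ClaimID, HolderID}.
Within {Adjuster, ClaimID, CoverageType, HolderID, Premium, Region}: {CoverageType}⁺ ∩ {Adjuster, ClaimID, CoverageType, HolderID, Premium, Region} = {Adjuster, CoverageType}, not the whole set, so CoverageType → Adjuster violates BCNF; decompose into {Adjuster, CoverageType} and {ClaimID, CoverageType, HolderID, Premium, Region}.
{Adjuster, CoverageType} has no BCNF violation.
Within {ClaimID, CoverageType, HolderID, Premium, Region}: {Region}⁺ ∩ {ClaimID, CoverageType, HolderID, Premium, Region} = {CoverageType, Region}, not the whole set, so Region → CoverageType violates BCNF; decompose into {CoverageType, Region} and {ClaimID, HolderID, Premium, Region}.
{CoverageType, Region} has no BCNF violation.
{ClaimID, HolderID, Premium, Region} has no BCNF violation.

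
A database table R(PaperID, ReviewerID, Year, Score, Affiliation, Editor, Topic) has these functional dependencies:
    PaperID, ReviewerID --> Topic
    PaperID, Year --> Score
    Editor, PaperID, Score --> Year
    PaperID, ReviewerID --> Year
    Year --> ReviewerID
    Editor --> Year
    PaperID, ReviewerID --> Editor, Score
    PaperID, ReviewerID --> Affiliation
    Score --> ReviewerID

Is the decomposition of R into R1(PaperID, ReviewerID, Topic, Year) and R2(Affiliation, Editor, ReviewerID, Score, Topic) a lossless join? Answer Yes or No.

The shared attributes are {ReviewerID, Topic} and {ReviewerID, Topic}⁺ = {ReviewerID, Topic}.
The closure covers neither R1 nor R2 entirely; the join is not lossless.

No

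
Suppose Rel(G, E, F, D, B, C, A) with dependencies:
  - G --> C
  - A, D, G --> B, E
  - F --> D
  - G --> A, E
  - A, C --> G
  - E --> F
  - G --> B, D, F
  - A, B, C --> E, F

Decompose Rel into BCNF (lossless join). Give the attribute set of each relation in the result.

{A, B, C, E, G}; {D, F}; {E, F}

Candidate keys of the original relation: {A, C}, {G}.
{A, B, C, D, E, F, G}: {F} determines {D, F} here but is not a superkey — split on F --> D, giving {D, F} and {A, B, C, E, F, G}.
{D, F} is in BCNF.
{A, B, C, E, F, G}: {E} determines {E, F} here but is not a superkey — split on E --> F, giving {E, F} and {A, B, C, E, G}.
{E, F} is in BCNF.
{A, B, C, E, G} is in BCNF.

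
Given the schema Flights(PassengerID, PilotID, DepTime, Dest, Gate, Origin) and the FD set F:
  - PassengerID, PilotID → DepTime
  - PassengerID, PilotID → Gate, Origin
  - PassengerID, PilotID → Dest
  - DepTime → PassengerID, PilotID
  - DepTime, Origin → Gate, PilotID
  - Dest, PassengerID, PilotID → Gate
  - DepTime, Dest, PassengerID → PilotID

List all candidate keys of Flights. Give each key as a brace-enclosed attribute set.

{DepTime} is a candidate key since {DepTime}⁺ = {DepTime, Dest, Gate, Origin, PassengerID, PilotID} covers every attribute.
{PassengerID, PilotID} is a candidate key since {PassengerID, PilotID}⁺ = {DepTime, Dest, Gate, Origin, PassengerID, PilotID} covers every attribute.
These are minimal and exhaustive — every other superkey contains one of them.

{DepTime}, {PassengerID, PilotID}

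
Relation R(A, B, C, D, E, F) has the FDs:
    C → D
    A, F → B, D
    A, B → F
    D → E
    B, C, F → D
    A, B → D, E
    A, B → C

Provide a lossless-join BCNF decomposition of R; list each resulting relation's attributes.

Candidate keys of the original relation: {A, B}, {A, F}.
Within {A, B, C, D, E, F}: {C}⁺ ∩ {A, B, C, D, E, F} = {C, D, E}, not the whole set, so C → D, E violates BCNF; decompose into {C, D, E} and {A, B, C, F}.
Within {C, D, E}: {D}⁺ ∩ {C, D, E} = {D, E}, not the whole set, so D → E violates BCNF; decompose into {D, E} and {C, D}.
{D, E} has no BCNF violation.
{C, D} has no BCNF violation.
{A, B, C, F} has no BCNF violation.

{A, B, C, F}; {C, D}; {D, E}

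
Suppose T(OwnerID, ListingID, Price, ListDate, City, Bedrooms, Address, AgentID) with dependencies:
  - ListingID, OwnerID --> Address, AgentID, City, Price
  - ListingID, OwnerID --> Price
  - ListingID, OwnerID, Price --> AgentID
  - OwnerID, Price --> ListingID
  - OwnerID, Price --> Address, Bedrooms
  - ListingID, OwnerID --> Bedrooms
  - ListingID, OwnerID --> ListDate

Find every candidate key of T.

Attributes never on any right-hand side: {OwnerID} — every candidate key must contain it.
Closure of {ListingID, OwnerID} is {Address, AgentID, Bedrooms, City, ListDate, ListingID, OwnerID, Price}, the whole schema; {ListingID, OwnerID} is a candidate key.
Closure of {OwnerID, Price} is {Address, AgentID, Bedrooms, City, ListDate, ListingID, OwnerID, Price}, the whole schema; {OwnerID, Price} is a candidate key.
These are minimal and exhaustive — every other superkey contains one of them.

{ListingID, OwnerID}, {OwnerID, Price}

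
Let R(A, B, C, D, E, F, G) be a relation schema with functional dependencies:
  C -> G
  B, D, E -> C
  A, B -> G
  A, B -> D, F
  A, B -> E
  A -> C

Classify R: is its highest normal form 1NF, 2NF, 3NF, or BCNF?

Candidate key: {A, B}. Prime attributes: {A, B}.
For C -> G we have {C}⁺ = {C, G}; {C} is not a superkey, so BCNF fails.
C -> G determines the non-prime attribute {G} from a non-superkey — 3NF is violated.
{A} is a proper subset of the key {A, B}, and {A}⁺ contains the non-prime attributes {C, G} — a partial dependency, so 2NF is violated.

1NF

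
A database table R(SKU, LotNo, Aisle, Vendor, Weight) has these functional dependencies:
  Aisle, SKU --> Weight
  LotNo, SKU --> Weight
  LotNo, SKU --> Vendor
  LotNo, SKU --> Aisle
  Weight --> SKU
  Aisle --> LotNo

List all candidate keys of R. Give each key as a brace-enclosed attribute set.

{Aisle, SKU}⁺ = {Aisle, LotNo, SKU, Vendor, Weight} — all of the relation — so {Aisle, SKU} is a candidate key.
{Aisle, Weight}⁺ = {Aisle, LotNo, SKU, Vendor, Weight} — all of the relation — so {Aisle, Weight} is a candidate key.
{LotNo, SKU}⁺ = {Aisle, LotNo, SKU, Vendor, Weight} — all of the relation — so {LotNo, SKU} is a candidate key.
{LotNo, Weight}⁺ = {Aisle, LotNo, SKU, Vendor, Weight} — all of the relation — so {LotNo, Weight} is a candidate key.
These are minimal and exhaustive — every other superkey contains one of them.

{Aisle, SKU}, {Aisle, Weight}, {LotNo, SKU}, {LotNo, Weight}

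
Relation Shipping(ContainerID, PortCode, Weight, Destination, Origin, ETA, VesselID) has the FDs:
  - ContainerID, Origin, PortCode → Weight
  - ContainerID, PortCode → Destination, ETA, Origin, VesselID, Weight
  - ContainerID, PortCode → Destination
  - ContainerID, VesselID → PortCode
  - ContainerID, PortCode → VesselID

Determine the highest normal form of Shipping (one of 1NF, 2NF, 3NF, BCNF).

Candidate keys: {ContainerID, PortCode}, {ContainerID, VesselID}. Prime attributes: {ContainerID, PortCode, VesselID}.
Each dependency's left side is a superkey — BCNF holds.

BCNF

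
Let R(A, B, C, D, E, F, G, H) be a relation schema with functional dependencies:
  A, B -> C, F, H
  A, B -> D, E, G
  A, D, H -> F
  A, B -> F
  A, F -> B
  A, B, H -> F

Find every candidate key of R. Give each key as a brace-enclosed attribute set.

{A, B}, {A, D, H}, {A, F}

Attributes never on any right-hand side: {A} — every candidate key must contain it.
{A, B}⁺ = {A, B, C, D, E, F, G, H}, which is every attribute, so {A, B} is a candidate key.
{A, F}⁺ = {A, B, C, D, E, F, G, H}, which is every attribute, so {A, F} is a candidate key.
{A, D, H}⁺ = {A, B, C, D, E, F, G, H}, which is every attribute, so {A, D, H} is a candidate key.
No proper subset of any of these is a key, and no other minimal superkey exists.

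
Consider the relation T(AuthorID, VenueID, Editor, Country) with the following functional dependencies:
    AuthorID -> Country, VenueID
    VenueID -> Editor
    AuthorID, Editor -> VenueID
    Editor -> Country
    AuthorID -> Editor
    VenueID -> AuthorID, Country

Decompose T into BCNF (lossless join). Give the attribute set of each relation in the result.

{AuthorID, Editor, VenueID}; {Country, Editor}

Candidate keys of the original relation: {AuthorID}, {VenueID}.
In {AuthorID, Country, Editor, VenueID}, {Editor} is not a superkey ({Editor}⁺ restricted to this set is {Country, Editor}), so split on Editor -> Country into {Country, Editor} and {AuthorID, Editor, VenueID}.
{Country, Editor}: every determinant is a superkey — BCNF.
{AuthorID, Editor, VenueID}: every determinant is a superkey — BCNF.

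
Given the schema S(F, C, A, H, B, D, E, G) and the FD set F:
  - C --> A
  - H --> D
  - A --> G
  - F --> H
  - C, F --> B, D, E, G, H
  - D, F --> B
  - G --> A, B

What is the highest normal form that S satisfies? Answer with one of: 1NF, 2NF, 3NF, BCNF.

1NF

Candidate key: {C, F}. Prime attributes: {C, F}.
For C --> A we have {C}⁺ = {A, B, C, G}; {C} is not a superkey, so BCNF fails.
C --> A determines the non-prime attribute {A} from a non-superkey — 3NF is violated.
The proper key subset {C} of {C, F} determines non-prime {A, B, G}, so the relation is not even in 2NF.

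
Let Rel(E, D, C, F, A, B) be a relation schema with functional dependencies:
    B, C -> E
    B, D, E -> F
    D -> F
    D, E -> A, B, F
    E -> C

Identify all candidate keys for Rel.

No FD produces {D}, so it must be in every candidate key.
Closure of {D, E} is {A, B, C, D, E, F}, the whole schema; {D, E} is a candidate key.
Closure of {B, C, D} is {A, B, C, D, E, F}, the whole schema; {B, C, D} is a candidate key.
Any other superkey properly contains one of these, so there are no further candidate keys.

{B, C, D}, {D, E}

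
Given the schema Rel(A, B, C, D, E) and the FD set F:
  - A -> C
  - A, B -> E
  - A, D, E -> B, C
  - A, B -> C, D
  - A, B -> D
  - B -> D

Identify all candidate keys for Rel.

{A, B}, {A, D, E}

{A} never appears on the right of any FD, so every key must include it.
Closure of {A, B} is {A, B, C, D, E}, the whole schema; {A, B} is a candidate key.
Closure of {A, D, E} is {A, B, C, D, E}, the whole schema; {A, D, E} is a candidate key.
Any other superkey properly contains one of these, so there are no further candidate keys.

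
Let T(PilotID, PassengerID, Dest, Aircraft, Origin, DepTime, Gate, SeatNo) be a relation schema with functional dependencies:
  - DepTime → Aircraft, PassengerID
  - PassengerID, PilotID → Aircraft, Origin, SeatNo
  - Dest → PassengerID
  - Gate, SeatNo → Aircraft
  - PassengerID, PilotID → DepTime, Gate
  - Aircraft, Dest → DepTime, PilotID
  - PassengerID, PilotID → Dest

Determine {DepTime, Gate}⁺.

Start with {DepTime, Gate}.
DepTime → Aircraft, PassengerID applies; add {Aircraft, PassengerID} → now {Aircraft, DepTime, Gate, PassengerID}.
No further FD applies.

{Aircraft, DepTime, Gate, PassengerID}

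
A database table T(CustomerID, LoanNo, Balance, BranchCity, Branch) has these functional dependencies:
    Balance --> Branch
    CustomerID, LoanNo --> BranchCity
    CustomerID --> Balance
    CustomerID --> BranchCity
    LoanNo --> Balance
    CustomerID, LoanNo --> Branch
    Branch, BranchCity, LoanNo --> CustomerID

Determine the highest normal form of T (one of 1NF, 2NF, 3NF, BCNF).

Candidate keys: {BranchCity, LoanNo}, {CustomerID, LoanNo}. Prime attributes: {BranchCity, CustomerID, LoanNo}.
Balance --> Branch breaks BCNF: {Balance}⁺ = {Balance, Branch}, so {Balance} is not a superkey.
Balance --> Branch determines the non-prime attribute {Branch} from a non-superkey — 3NF is violated.
Since {LoanNo} ⊂ {BranchCity, LoanNo} and {LoanNo}⁺ ⊇ {Balance, Branch} with {Balance, Branch} non-prime, there is a partial dependency; 2NF fails.

1NF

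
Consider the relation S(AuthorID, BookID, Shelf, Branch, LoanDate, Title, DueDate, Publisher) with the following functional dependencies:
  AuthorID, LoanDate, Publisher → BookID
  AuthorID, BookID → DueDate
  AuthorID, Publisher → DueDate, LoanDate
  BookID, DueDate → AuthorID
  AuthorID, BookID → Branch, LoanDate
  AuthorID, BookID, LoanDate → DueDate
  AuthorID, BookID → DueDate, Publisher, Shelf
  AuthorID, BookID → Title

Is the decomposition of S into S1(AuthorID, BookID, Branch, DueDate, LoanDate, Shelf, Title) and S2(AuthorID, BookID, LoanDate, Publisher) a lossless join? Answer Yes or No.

Yes

S1 ∩ S2 = {AuthorID, BookID, LoanDate}; its closure under F is {AuthorID, BookID, Branch, DueDate, LoanDate, Publisher, Shelf, Title}.
S1 is contained in that closure, so S1 ∩ S2 → S1 holds and the join is lossless.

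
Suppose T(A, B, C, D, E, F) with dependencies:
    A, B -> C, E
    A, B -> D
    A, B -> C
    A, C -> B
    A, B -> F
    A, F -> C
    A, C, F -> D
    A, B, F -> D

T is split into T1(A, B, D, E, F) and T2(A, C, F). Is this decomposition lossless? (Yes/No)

Common attributes: {A, F}; their closure is {A, B, C, D, E, F}.
T1 is contained in that closure, so T1 ∩ T2 -> T1 holds and the join is lossless.

Yes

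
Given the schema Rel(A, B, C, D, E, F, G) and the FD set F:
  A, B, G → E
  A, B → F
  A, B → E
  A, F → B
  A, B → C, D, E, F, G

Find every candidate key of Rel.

{A, B}, {A, F}

No FD produces {A}, so it must be in every candidate key.
Closure of {A, B} is {A, B, C, D, E, F, G}, the whole schema; {A, B} is a candidate key.
Closure of {A, F} is {A, B, C, D, E, F, G}, the whole schema; {A, F} is a candidate key.
No proper subset of any of these is a key, and no other minimal superkey exists.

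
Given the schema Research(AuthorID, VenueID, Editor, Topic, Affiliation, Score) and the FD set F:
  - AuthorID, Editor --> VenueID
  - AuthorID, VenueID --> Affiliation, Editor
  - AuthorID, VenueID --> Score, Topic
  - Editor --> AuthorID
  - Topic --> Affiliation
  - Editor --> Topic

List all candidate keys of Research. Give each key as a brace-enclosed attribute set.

{Editor}⁺ = {Affiliation, AuthorID, Editor, Score, Topic, VenueID}, which is every attribute, so {Editor} is a candidate key.
{AuthorID, VenueID}⁺ = {Affiliation, AuthorID, Editor, Score, Topic, VenueID}, which is every attribute, so {AuthorID, VenueID} is a candidate key.
No proper subset of any of these is a key, and no other minimal superkey exists.

{AuthorID, VenueID}, {Editor}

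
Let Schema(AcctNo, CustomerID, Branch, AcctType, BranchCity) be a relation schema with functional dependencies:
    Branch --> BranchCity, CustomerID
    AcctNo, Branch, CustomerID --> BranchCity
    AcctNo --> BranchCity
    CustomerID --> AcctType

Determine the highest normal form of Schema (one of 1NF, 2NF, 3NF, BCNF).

Candidate key: {AcctNo, Branch}. Prime attributes: {AcctNo, Branch}.
For Branch --> BranchCity, CustomerID we have {Branch}⁺ = {AcctType, Branch, BranchCity, CustomerID}; {Branch} is not a superkey, so BCNF fails.
Branch --> BranchCity, CustomerID has non-prime {BranchCity, CustomerID} on the right and a non-superkey on the left, so 3NF fails.
{AcctNo} is a proper subset of the key {AcctNo, Branch}, and {AcctNo}⁺ contains the non-prime attribute {BranchCity} — a partial dependency, so 2NF is violated.

1NF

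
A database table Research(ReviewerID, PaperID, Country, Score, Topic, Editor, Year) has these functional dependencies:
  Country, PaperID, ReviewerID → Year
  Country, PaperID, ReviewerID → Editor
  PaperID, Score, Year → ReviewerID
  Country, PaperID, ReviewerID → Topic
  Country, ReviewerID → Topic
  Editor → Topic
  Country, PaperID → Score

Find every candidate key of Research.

{Country, PaperID} never appear on the right of any FD, so every key must include all of them.
Closure of {Country, PaperID, ReviewerID} is {Country, Editor, PaperID, ReviewerID, Score, Topic, Year}, the whole schema; {Country, PaperID, ReviewerID} is a candidate key.
Closure of {Country, PaperID, Year} is {Country, Editor, PaperID, ReviewerID, Score, Topic, Year}, the whole schema; {Country, PaperID, Year} is a candidate key.
These are minimal and exhaustive — every other superkey contains one of them.

{Country, PaperID, ReviewerID}, {Country, PaperID, Year}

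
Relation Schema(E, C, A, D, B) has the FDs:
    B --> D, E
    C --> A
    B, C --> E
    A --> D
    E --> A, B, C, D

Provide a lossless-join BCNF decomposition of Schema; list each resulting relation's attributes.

Candidate keys of the original relation: {B}, {E}.
Within {A, B, C, D, E}: {C}⁺ ∩ {A, B, C, D, E} = {A, C, D}, not the whole set, so C --> A, D violates BCNF; decompose into {A, C, D} and {B, C, E}.
Within {A, C, D}: {A}⁺ ∩ {A, C, D} = {A, D}, not the whole set, so A --> D violates BCNF; decompose into {A, D} and {A, C}.
{A, D} is in BCNF.
{A, C} is in BCNF.
{B, C, E} is in BCNF.

{A, C}; {A, D}; {B, C, E}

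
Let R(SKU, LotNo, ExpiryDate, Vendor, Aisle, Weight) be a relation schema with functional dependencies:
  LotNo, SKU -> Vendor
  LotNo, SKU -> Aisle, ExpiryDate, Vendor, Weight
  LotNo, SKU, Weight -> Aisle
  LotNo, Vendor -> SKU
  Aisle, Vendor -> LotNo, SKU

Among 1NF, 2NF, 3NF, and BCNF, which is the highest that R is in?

BCNF

Candidate keys: {Aisle, Vendor}, {LotNo, SKU}, {LotNo, Vendor}. Prime attributes: {Aisle, LotNo, SKU, Vendor}.
Every FD has a superkey on the left, so the relation is in BCNF.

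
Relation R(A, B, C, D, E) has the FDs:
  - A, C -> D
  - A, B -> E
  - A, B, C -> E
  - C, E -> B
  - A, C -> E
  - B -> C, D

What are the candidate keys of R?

Attributes never on any right-hand side: {A} — every candidate key must contain it.
Closure of {A, B} is {A, B, C, D, E}, the whole schema; {A, B} is a candidate key.
Closure of {A, C} is {A, B, C, D, E}, the whole schema; {A, C} is a candidate key.
These are minimal and exhaustive — every other superkey contains one of them.

{A, B}, {A, C}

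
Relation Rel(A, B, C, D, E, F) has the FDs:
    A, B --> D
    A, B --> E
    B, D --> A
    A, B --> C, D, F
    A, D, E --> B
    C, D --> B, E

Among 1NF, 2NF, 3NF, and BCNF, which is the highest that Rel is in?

BCNF

Candidate keys: {A, B}, {A, D, E}, {B, D}, {C, D}. Prime attributes: {A, B, C, D, E}.
Every FD has a superkey on the left, so the relation is in BCNF.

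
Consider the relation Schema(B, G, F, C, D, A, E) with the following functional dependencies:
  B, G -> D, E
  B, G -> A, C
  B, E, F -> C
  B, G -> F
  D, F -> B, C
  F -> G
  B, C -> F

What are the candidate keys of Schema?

{B, C}, {B, F}, {B, G}, {D, F}

{B, C}⁺ = {A, B, C, D, E, F, G}, which is every attribute, so {B, C} is a candidate key.
{B, F}⁺ = {A, B, C, D, E, F, G}, which is every attribute, so {B, F} is a candidate key.
{B, G}⁺ = {A, B, C, D, E, F, G}, which is every attribute, so {B, G} is a candidate key.
{D, F}⁺ = {A, B, C, D, E, F, G}, which is every attribute, so {D, F} is a candidate key.
Any other superkey properly contains one of these, so there are no further candidate keys.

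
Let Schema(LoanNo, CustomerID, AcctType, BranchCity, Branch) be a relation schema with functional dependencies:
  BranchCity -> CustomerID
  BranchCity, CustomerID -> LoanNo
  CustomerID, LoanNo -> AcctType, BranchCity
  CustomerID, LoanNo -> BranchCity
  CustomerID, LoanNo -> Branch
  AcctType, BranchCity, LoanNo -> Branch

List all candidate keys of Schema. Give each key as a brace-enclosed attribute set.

Closure of {BranchCity} is {AcctType, Branch, BranchCity, CustomerID, LoanNo}, the whole schema; {BranchCity} is a candidate key.
Closure of {CustomerID, LoanNo} is {AcctType, Branch, BranchCity, CustomerID, LoanNo}, the whole schema; {CustomerID, LoanNo} is a candidate key.
These are minimal and exhaustive — every other superkey contains one of them.

{BranchCity}, {CustomerID, LoanNo}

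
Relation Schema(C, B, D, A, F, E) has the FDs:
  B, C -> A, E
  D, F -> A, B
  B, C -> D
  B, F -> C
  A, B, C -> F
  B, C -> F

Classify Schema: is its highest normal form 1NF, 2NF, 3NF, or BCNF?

Candidate keys: {B, C}, {B, F}, {D, F}. Prime attributes: {B, C, D, F}.
Each dependency's left side is a superkey — BCNF holds.

BCNF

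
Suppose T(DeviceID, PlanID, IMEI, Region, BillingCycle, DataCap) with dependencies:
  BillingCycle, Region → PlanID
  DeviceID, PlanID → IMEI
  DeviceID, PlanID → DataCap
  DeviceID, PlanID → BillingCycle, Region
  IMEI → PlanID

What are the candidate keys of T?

{BillingCycle, DeviceID, Region}, {DeviceID, IMEI}, {DeviceID, PlanID}

No FD produces {DeviceID}, so it must be in every candidate key.
Closure of {DeviceID, IMEI} is {BillingCycle, DataCap, DeviceID, IMEI, PlanID, Region}, the whole schema; {DeviceID, IMEI} is a candidate key.
Closure of {DeviceID, PlanID} is {BillingCycle, DataCap, DeviceID, IMEI, PlanID, Region}, the whole schema; {DeviceID, PlanID} is a candidate key.
Closure of {BillingCycle, DeviceID, Region} is {BillingCycle, DataCap, DeviceID, IMEI, PlanID, Region}, the whole schema; {BillingCycle, DeviceID, Region} is a candidate key.
These are minimal and exhaustive — every other superkey contains one of them.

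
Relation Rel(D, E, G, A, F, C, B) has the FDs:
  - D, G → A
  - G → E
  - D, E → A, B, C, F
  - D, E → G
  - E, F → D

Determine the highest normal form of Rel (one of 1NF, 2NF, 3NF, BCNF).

Candidate keys: {D, E}, {D, G}, {E, F}, {F, G}. Prime attributes: {D, E, F, G}.
G → E breaks BCNF: {G}⁺ = {E, G}, so {G} is not a superkey.
But every attribute on its right side ({E}) is prime, and the same holds for every other non-superkey FD, so 3NF still holds.

3NF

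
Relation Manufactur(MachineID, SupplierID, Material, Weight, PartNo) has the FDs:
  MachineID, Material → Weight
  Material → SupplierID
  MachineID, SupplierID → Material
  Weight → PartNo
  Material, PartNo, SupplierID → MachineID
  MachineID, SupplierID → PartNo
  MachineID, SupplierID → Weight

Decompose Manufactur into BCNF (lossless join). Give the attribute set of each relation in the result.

{MachineID, Material, Weight}; {Material, SupplierID}; {PartNo, Weight}

Candidate keys of the original relation: {MachineID, Material}, {MachineID, SupplierID}, {Material, PartNo}, {Material, Weight}.
{MachineID, Material, PartNo, SupplierID, Weight}: {Material} determines {Material, SupplierID} here but is not a superkey — split on Material → SupplierID, giving {Material, SupplierID} and {MachineID, Material, PartNo, Weight}.
{Material, SupplierID}: every determinant is a superkey — BCNF.
{MachineID, Material, PartNo, Weight}: {Weight} determines {PartNo, Weight} here but is not a superkey — split on Weight → PartNo, giving {PartNo, Weight} and {MachineID, Material, Weight}.
{PartNo, Weight}: every determinant is a superkey — BCNF.
{MachineID, Material, Weight}: every determinant is a superkey — BCNF.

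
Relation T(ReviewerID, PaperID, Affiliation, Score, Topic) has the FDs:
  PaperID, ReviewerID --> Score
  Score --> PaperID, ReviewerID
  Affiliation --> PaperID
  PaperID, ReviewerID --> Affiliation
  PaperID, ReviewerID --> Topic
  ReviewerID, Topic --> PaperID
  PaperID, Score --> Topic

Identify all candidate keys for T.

{Affiliation, ReviewerID}, {PaperID, ReviewerID}, {ReviewerID, Topic}, {Score}

{Score}⁺ = {Affiliation, PaperID, ReviewerID, Score, Topic}, which is every attribute, so {Score} is a candidate key.
{Affiliation, ReviewerID}⁺ = {Affiliation, PaperID, ReviewerID, Score, Topic}, which is every attribute, so {Affiliation, ReviewerID} is a candidate key.
{PaperID, ReviewerID}⁺ = {Affiliation, PaperID, ReviewerID, Score, Topic}, which is every attribute, so {PaperID, ReviewerID} is a candidate key.
{ReviewerID, Topic}⁺ = {Affiliation, PaperID, ReviewerID, Score, Topic}, which is every attribute, so {ReviewerID, Topic} is a candidate key.
Any other superkey properly contains one of these, so there are no further candidate keys.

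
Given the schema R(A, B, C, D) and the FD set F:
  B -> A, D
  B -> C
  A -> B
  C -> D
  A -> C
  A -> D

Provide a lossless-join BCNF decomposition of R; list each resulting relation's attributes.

Candidate keys of the original relation: {A}, {B}.
{A, B, C, D}: {C} determines {C, D} here but is not a superkey — split on C -> D, giving {C, D} and {A, B, C}.
{C, D} has no BCNF violation.
{A, B, C} has no BCNF violation.

{A, B, C}; {C, D}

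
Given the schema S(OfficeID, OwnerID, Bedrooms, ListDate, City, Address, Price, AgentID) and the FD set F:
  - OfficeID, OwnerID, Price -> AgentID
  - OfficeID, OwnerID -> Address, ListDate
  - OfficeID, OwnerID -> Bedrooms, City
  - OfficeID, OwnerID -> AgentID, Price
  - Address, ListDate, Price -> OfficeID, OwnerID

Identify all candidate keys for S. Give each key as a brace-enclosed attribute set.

{OfficeID, OwnerID} is a candidate key since {OfficeID, OwnerID}⁺ = {Address, AgentID, Bedrooms, City, ListDate, OfficeID, OwnerID, Price} covers every attribute.
{Address, ListDate, Price} is a candidate key since {Address, ListDate, Price}⁺ = {Address, AgentID, Bedrooms, City, ListDate, OfficeID, OwnerID, Price} covers every attribute.
No proper subset of any of these is a key, and no other minimal superkey exists.

{Address, ListDate, Price}, {OfficeID, OwnerID}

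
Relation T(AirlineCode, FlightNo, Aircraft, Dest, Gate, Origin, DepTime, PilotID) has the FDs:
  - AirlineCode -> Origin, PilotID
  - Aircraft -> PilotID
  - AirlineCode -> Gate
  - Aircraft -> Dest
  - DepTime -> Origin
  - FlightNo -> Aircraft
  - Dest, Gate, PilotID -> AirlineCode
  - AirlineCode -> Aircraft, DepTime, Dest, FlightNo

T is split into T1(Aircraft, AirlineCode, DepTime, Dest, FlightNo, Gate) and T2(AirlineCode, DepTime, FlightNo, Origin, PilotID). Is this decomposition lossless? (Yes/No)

Yes

T1 ∩ T2 = {AirlineCode, DepTime, FlightNo}; its closure under F is {Aircraft, AirlineCode, DepTime, Dest, FlightNo, Gate, Origin, PilotID}.
This includes all of T1, so the common attributes are a superkey of T1 — the join is lossless.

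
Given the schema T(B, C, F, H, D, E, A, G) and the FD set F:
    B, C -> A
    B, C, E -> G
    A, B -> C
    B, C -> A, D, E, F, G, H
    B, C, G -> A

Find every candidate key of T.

{A, B}, {B, C}

Attributes never on any right-hand side: {B} — every candidate key must contain it.
{A, B} is a candidate key since {A, B}⁺ = {A, B, C, D, E, F, G, H} covers every attribute.
{B, C} is a candidate key since {B, C}⁺ = {A, B, C, D, E, F, G, H} covers every attribute.
These are minimal and exhaustive — every other superkey contains one of them.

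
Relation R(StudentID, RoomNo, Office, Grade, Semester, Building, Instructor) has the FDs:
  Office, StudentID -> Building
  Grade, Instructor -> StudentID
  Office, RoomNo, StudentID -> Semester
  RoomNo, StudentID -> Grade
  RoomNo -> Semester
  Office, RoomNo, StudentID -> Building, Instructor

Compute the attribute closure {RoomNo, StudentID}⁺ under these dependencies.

{Grade, RoomNo, Semester, StudentID}

Start with {RoomNo, StudentID}.
RoomNo, StudentID -> Grade applies; add {Grade} → now {Grade, RoomNo, StudentID}.
RoomNo -> Semester applies; add {Semester} → now {Grade, RoomNo, Semester, StudentID}.
No further FD applies.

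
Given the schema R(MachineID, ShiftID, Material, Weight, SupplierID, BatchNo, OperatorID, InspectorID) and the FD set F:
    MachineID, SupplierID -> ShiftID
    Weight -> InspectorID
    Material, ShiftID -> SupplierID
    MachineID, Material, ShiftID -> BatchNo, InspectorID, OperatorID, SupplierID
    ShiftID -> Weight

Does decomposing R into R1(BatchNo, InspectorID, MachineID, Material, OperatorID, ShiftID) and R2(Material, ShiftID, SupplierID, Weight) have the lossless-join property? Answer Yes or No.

R1 ∩ R2 = {Material, ShiftID}; its closure under F is {InspectorID, Material, ShiftID, SupplierID, Weight}.
Since R2 ⊆ {InspectorID, Material, ShiftID, SupplierID, Weight}, the intersection is a superkey of R2; the decomposition is lossless.

Yes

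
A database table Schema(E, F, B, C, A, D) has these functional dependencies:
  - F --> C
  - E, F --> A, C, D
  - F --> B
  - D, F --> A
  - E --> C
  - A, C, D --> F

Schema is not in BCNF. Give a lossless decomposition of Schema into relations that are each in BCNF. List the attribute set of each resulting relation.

Candidate keys of the original relation: {A, D, E}, {E, F}.
In {A, B, C, D, E, F}, {F} is not a superkey ({F}⁺ restricted to this set is {B, C, F}), so split on F --> B, C into {B, C, F} and {A, D, E, F}.
{B, C, F} is in BCNF.
In {A, D, E, F}, {D, F} is not a superkey ({D, F}⁺ restricted to this set is {A, D, F}), so split on D, F --> A into {A, D, F} and {D, E, F}.
{A, D, F} is in BCNF.
{D, E, F} is in BCNF.

{A, D, F}; {B, C, F}; {D, E, F}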